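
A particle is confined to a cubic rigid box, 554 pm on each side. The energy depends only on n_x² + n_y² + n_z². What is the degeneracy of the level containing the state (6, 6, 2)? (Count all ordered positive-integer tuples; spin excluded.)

degeneracy = 3

The level has n_x² + n_y² + n_z² = 76. The ordered positive-integer solutions are (2, 6, 6), (6, 2, 6), (6, 6, 2).
That gives 3 states.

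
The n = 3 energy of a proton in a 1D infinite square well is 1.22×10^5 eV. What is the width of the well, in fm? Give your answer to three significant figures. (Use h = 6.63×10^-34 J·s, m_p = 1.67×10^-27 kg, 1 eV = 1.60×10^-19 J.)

L = 123 fm

From E_n = n²h²/(8m_pL²), L = n·h/√(8m_pE_n).
E_3 = 1.22×10^5 eV = 1.952×10^-14 J, so L = 3·6.63×10^-34/√(8·1.67×10^-27·1.952×10^-14) = 1.23×10^-13 m = 123 fm.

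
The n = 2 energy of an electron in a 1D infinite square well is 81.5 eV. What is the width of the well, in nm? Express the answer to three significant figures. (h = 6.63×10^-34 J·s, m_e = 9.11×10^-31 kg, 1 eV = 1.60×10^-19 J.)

L = 0.136 nm

From E_n = n²h²/(8m_eL²), L = n·h/√(8m_eE_n).
E_2 = 81.5 eV = 1.304×10^-17 J, so L = 2·6.63×10^-34/√(8·9.11×10^-31·1.304×10^-17) = 1.36×10^-10 m = 0.136 nm.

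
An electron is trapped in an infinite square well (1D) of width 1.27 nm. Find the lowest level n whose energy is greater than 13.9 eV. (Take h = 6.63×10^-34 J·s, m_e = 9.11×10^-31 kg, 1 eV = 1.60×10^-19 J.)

E_1 = h²/(8m_eL²) = 3.739×10^-20 J = 0.2337 eV.
Need n² > 13.9/0.2337 = 59.48, i.e. n > 7.712.
The smallest integer satisfying this is n = 8.

n = 8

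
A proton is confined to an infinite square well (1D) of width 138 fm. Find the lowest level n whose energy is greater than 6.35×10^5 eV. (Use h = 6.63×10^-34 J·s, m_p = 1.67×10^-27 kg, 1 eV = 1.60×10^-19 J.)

n = 8

E_1 = h²/(8m_pL²) = 1.728×10^-15 J = 1.080×10^4 eV.
Need n² > 6.35×10^5/1.080×10^4 = 58.80, i.e. n > 7.668.
The smallest integer satisfying this is n = 8.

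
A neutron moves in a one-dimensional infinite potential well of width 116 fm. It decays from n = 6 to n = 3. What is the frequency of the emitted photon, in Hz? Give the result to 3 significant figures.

E_1 = h²/(8m_nL²) = 2.435×10^-15 J and ΔE = (6² − 3²)E_1 = 6.575×10^-14 J.
f = ΔE/h = 6.575×10^-14/6.626×10^-34 = 9.92×10^19 Hz.

f = 9.92×10^19 Hz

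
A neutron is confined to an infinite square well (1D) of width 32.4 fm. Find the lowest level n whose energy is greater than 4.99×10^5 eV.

n = 2

E_1 = h²/(8m_nL²) = 3.121×10^-14 J = 1.948×10^5 eV.
Need n² > 4.99×10^5/1.948×10^5 = 2.562, i.e. n > 1.601.
The smallest integer satisfying this is n = 2.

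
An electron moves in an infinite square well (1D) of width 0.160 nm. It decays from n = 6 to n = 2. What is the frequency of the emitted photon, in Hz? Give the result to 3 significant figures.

E_1 = h²/(8m_eL²) = 2.353×10^-18 J and ΔE = (6² − 2²)E_1 = 7.530×10^-17 J.
f = ΔE/h = 7.530×10^-17/6.626×10^-34 = 1.14×10^17 Hz.

f = 1.14×10^17 Hz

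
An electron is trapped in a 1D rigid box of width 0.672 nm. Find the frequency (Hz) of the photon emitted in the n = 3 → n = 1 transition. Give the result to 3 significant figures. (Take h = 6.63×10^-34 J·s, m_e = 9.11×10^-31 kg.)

f = 1.61×10^15 Hz

E_1 = h²/(8m_eL²) = 1.336×10^-19 J and ΔE = (3² − 1²)E_1 = 1.069×10^-18 J.
f = ΔE/h = 1.069×10^-18/6.63×10^-34 = 1.61×10^15 Hz.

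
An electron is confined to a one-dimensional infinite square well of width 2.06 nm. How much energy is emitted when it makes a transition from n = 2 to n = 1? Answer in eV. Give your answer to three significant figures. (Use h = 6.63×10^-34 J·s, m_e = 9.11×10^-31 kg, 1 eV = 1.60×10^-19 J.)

|ΔE| = 0.266 eV

E_1 = h²/(8m_eL²) = 1.421×10^-20 J.
|ΔE| = |2² − 1²|·E_1 = 3·1.421×10^-20 J = 4.263×10^-20 J = 0.266 eV.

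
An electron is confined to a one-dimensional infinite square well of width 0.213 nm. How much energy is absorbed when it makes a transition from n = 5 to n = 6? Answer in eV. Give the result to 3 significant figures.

|ΔE| = 91.2 eV

E_1 = h²/(8m_eL²) = 1.328×10^-18 J.
|ΔE| = |5² − 6²|·E_1 = 11·1.328×10^-18 J = 1.461×10^-17 J = 91.2 eV.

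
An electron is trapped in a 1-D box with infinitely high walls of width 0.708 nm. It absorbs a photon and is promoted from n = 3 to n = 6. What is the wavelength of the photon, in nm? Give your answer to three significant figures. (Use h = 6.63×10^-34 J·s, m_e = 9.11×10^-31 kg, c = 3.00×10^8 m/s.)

λ = 61.2 nm

E_1 = h²/(8m_eL²) = 1.203×10^-19 J, so ΔE = (6² − 3²)E_1 = 3.248×10^-18 J.
λ = hc/ΔE = (6.63×10^-34·3.00×10^8)/3.248×10^-18 = 6.12×10^-8 m = 61.2 nm.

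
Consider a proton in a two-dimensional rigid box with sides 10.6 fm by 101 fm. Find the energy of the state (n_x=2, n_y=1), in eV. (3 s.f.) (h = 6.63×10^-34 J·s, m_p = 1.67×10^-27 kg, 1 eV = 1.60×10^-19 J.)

E = 7.34×10^6 eV

For a 2D rectangular well E = (h²/8m_p)·Σ n_i²/L_i² = (6.63×10^-34)²/(8·1.67×10^-27) · [2²/(10.6 fm)² + 1²/(101 fm)²].
Evaluating gives E = 1.175×10^-12 J = 7.34×10^6 eV.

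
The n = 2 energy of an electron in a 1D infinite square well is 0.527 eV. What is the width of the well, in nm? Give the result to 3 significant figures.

L = 1.69 nm

From E_n = n²h²/(8m_eL²), L = n·h/√(8m_eE_n).
E_2 = 0.527 eV = 8.443×10^-20 J, so L = 2·6.626×10^-34/√(8·9.109×10^-31·8.443×10^-20) = 1.69×10^-9 m = 1.69 nm.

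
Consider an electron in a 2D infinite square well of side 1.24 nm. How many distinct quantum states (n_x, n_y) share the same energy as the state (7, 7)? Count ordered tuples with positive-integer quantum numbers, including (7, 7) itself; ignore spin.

The level has n_x² + n_y² = 98. The ordered positive-integer solutions are (7, 7).
That gives 1 state.

degeneracy = 1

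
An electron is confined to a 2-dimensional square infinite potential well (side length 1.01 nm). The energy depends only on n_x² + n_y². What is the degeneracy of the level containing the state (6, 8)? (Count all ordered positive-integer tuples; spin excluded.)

The level has n_x² + n_y² = 100. The ordered positive-integer solutions are (6, 8), (8, 6).
That gives 2 states.

degeneracy = 2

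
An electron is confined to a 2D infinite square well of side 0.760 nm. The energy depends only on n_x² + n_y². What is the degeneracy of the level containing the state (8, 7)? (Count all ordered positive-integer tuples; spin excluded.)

degeneracy = 2

The level has n_x² + n_y² = 113. The ordered positive-integer solutions are (7, 8), (8, 7).
That gives 2 states.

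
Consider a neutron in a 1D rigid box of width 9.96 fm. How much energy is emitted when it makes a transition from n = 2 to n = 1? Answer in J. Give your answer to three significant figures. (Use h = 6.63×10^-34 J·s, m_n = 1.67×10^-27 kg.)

|ΔE| = 9.95×10^-13 J

E_1 = h²/(8m_nL²) = 3.317×10^-13 J.
|ΔE| = |2² − 1²|·E_1 = 3·3.317×10^-13 J = 9.95×10^-13 J.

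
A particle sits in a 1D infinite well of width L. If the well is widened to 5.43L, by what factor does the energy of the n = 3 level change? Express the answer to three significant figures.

0.0339

E_n ∝ 1/L², so the energy scales by 1/5.43² = 0.0339.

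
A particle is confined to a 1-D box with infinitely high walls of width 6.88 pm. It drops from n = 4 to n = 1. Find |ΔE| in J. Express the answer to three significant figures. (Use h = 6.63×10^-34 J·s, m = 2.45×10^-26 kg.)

E_1 = h²/(8mL²) = 4.738×10^-20 J.
|ΔE| = |4² − 1²|·E_1 = 15·4.738×10^-20 J = 7.11×10^-19 J.

|ΔE| = 7.11×10^-19 J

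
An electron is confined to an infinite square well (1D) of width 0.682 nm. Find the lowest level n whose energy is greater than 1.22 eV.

E_1 = h²/(8m_eL²) = 1.295×10^-19 J = 0.8084 eV.
Need n² > 1.22/0.8084 = 1.509, i.e. n > 1.228.
The smallest integer satisfying this is n = 2.

n = 2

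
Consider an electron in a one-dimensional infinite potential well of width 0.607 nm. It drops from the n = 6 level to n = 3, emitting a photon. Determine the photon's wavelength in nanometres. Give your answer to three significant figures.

E_1 = h²/(8m_eL²) = 1.635×10^-19 J, so ΔE = (6² − 3²)E_1 = 4.415×10^-18 J.
λ = hc/ΔE = (6.626×10^-34·2.998×10^8)/4.415×10^-18 = 4.50×10^-8 m = 45.0 nm.

λ = 45.0 nm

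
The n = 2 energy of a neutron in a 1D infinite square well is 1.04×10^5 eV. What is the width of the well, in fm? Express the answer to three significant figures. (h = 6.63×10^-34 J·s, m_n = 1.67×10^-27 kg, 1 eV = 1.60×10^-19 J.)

L = 88.9 fm

From E_n = n²h²/(8m_nL²), L = n·h/√(8m_nE_n).
E_2 = 1.04×10^5 eV = 1.664×10^-14 J, so L = 2·6.63×10^-34/√(8·1.67×10^-27·1.664×10^-14) = 8.89×10^-14 m = 88.9 fm.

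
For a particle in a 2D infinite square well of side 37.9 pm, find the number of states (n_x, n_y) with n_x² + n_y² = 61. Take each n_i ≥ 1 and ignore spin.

The level has n_x² + n_y² = 61. The ordered positive-integer solutions are (5, 6), (6, 5).
That gives 2 states.

degeneracy = 2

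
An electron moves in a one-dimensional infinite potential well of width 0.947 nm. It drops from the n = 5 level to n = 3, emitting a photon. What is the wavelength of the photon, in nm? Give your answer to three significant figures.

λ = 185 nm

E_1 = h²/(8m_eL²) = 6.718×10^-20 J, so ΔE = (5² − 3²)E_1 = 1.075×10^-18 J.
λ = hc/ΔE = (6.626×10^-34·2.998×10^8)/1.075×10^-18 = 1.85×10^-7 m = 185 nm.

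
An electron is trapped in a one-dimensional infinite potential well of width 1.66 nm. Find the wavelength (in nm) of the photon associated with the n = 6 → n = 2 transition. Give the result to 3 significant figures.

λ = 284 nm

E_1 = h²/(8m_eL²) = 2.186×10^-20 J, so ΔE = (6² − 2²)E_1 = 6.995×10^-19 J.
λ = hc/ΔE = (6.626×10^-34·2.998×10^8)/6.995×10^-19 = 2.84×10^-7 m = 284 nm.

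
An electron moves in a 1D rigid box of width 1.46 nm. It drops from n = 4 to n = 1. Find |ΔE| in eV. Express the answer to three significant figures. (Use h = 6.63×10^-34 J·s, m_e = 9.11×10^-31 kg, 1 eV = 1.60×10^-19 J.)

|ΔE| = 2.65 eV

E_1 = h²/(8m_eL²) = 2.830×10^-20 J.
|ΔE| = |4² − 1²|·E_1 = 15·2.830×10^-20 J = 4.245×10^-19 J = 2.65 eV.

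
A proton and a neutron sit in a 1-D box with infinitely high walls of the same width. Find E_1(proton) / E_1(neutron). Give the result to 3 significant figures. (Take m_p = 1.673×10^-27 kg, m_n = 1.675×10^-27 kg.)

E_n ∝ 1/m at fixed n and L, so the ratio is m_n/m_p = 1.675×10^-27/1.673×10^-27 = 1.00.

1.00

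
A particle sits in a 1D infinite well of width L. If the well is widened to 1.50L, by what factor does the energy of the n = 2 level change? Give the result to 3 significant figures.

E_n ∝ 1/L², so the energy scales by 1/1.50² = 0.444.

0.444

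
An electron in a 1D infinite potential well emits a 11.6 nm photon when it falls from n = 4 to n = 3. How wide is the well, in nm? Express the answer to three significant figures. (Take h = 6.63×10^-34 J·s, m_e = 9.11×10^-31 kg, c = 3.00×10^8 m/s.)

L = 0.157 nm

The photon carries ΔE = hc/λ = 6.63×10^-34·3.00×10^8/1.16×10^-8 m = 1.715×10^-17 J.
Since ΔE = (4² − 3²)E_1, E_1 = 2.450×10^-18 J, and L = h/√(8m_eE_1) = 1.57×10^-10 m = 0.157 nm.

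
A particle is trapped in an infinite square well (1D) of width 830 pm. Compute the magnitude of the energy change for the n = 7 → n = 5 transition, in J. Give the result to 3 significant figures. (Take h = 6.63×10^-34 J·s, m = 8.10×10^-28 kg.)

E_1 = h²/(8mL²) = 9.847×10^-23 J.
|ΔE| = |7² − 5²|·E_1 = 24·9.847×10^-23 J = 2.36×10^-21 J.

|ΔE| = 2.36×10^-21 J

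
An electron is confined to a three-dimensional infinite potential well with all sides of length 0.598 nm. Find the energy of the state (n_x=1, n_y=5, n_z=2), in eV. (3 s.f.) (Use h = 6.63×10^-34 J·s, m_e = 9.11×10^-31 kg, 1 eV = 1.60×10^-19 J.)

E = 31.6 eV

For a 3D rectangular well E = (h²/8m_e)·Σ n_i²/L_i² = (6.63×10^-34)²/(8·9.11×10^-31) · [1²/(0.598 nm)² + 5²/(0.598 nm)² + 2²/(0.598 nm)²].
Evaluating gives E = 5.060×10^-18 J = 31.6 eV.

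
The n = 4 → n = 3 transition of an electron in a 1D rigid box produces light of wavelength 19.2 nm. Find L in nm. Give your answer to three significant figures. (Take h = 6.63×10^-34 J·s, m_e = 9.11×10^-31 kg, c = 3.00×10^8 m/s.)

The photon carries ΔE = hc/λ = 6.63×10^-34·3.00×10^8/1.92×10^-8 m = 1.036×10^-17 J.
Since ΔE = (4² − 3²)E_1, E_1 = 1.480×10^-18 J, and L = h/√(8m_eE_1) = 2.02×10^-10 m = 0.202 nm.

L = 0.202 nm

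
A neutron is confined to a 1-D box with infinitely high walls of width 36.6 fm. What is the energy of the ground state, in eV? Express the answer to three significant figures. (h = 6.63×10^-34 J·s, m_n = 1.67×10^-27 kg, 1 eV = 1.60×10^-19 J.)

For an infinite well E_n = n²h²/(8m_nL²), so E_1 = h²/(8m_nL²) = (6.63×10^-34)²/(8·1.67×10^-27·(3.66×10^-14 m)²) = 2.456×10^-14 J.
Converting, E_1 = 2.456×10^-14 J / (1.60×10^-19 J/eV) = 1.54×10^5 eV.

E_1 = 1.54×10^5 eV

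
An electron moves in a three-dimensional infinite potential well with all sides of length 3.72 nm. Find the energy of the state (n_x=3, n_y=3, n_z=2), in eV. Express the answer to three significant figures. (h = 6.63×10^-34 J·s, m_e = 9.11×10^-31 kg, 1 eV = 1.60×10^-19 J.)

E = 0.599 eV

For a 3D rectangular well E = (h²/8m_e)·Σ n_i²/L_i² = (6.63×10^-34)²/(8·9.11×10^-31) · [3²/(3.72 nm)² + 3²/(3.72 nm)² + 2²/(3.72 nm)²].
Evaluating gives E = 9.589×10^-20 J = 0.599 eV.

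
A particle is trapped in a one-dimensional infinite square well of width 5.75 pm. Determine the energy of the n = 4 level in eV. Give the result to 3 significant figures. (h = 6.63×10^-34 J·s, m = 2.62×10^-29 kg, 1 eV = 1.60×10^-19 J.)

E_4 = 6.34×10^3 eV

For an infinite well E_n = n²h²/(8mL²), so E_1 = h²/(8mL²) = (6.63×10^-34)²/(8·2.62×10^-29·(5.75×10^-12 m)²) = 6.343×10^-17 J.
Then E_4 = 4²·E_1 = 16·6.343×10^-17 J = 1.015×10^-15 J.
Converting, E_4 = 1.015×10^-15 J / (1.60×10^-19 J/eV) = 6.34×10^3 eV.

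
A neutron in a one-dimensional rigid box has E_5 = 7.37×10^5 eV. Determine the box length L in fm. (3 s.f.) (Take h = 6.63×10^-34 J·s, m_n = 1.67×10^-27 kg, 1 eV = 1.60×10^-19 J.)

L = 83.5 fm

From E_n = n²h²/(8m_nL²), L = n·h/√(8m_nE_n).
E_5 = 7.37×10^5 eV = 1.179×10^-13 J, so L = 5·6.63×10^-34/√(8·1.67×10^-27·1.179×10^-13) = 8.35×10^-14 m = 83.5 fm.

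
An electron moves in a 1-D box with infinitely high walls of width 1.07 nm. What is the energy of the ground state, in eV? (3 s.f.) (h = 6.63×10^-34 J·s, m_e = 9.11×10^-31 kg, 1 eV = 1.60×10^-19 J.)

E_1 = 0.329 eV

For an infinite well E_n = n²h²/(8m_eL²), so E_1 = h²/(8m_eL²) = (6.63×10^-34)²/(8·9.11×10^-31·(1.07×10^-9 m)²) = 5.268×10^-20 J.
Converting, E_1 = 5.268×10^-20 J / (1.60×10^-19 J/eV) = 0.329 eV.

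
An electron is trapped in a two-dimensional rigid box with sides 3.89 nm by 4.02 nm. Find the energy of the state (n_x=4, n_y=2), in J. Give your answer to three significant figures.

E = 7.86×10^-20 J

For a 2D rectangular well E = (h²/8m_e)·Σ n_i²/L_i² = (6.626×10^-34)²/(8·9.109×10^-31) · [4²/(3.89 nm)² + 2²/(4.02 nm)²].
Evaluating gives E = 7.86×10^-20 J.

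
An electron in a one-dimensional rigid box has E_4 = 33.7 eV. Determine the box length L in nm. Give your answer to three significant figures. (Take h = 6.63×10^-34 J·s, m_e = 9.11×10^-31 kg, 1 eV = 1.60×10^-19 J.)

L = 0.423 nm

From E_n = n²h²/(8m_eL²), L = n·h/√(8m_eE_n).
E_4 = 33.7 eV = 5.392×10^-18 J, so L = 4·6.63×10^-34/√(8·9.11×10^-31·5.392×10^-18) = 4.23×10^-10 m = 0.423 nm.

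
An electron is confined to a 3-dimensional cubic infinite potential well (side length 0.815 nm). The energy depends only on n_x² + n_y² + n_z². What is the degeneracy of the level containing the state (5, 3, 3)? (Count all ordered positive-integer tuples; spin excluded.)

degeneracy = 3

The level has n_x² + n_y² + n_z² = 43. The ordered positive-integer solutions are (3, 3, 5), (3, 5, 3), (5, 3, 3).
That gives 3 states.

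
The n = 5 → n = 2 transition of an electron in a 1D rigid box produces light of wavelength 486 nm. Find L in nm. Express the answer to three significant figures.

The photon carries ΔE = hc/λ = 6.626×10^-34·2.998×10^8/4.86×10^-7 m = 4.087×10^-19 J.
Since ΔE = (5² − 2²)E_1, E_1 = 1.946×10^-20 J, and L = h/√(8m_eE_1) = 1.76×10^-9 m = 1.76 nm.

L = 1.76 nm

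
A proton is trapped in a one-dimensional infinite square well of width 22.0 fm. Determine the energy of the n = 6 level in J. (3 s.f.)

For an infinite well E_n = n²h²/(8m_pL²), so E_1 = h²/(8m_pL²) = (6.626×10^-34)²/(8·1.673×10^-27·(2.20×10^-14 m)²) = 6.778×10^-14 J.
Then E_6 = 6²·E_1 = 36·6.778×10^-14 J = 2.44×10^-12 J.

E_6 = 2.44×10^-12 J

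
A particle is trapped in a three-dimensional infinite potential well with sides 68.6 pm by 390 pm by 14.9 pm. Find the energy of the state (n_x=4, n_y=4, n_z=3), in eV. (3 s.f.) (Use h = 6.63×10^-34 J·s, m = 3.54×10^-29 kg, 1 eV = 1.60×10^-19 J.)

For a 3D rectangular well E = (h²/8m)·Σ n_i²/L_i² = (6.63×10^-34)²/(8·3.54×10^-29) · [4²/(68.6 pm)² + 4²/(390 pm)² + 3²/(14.9 pm)²].
Evaluating gives E = 6.836×10^-17 J = 427 eV.

E = 427 eV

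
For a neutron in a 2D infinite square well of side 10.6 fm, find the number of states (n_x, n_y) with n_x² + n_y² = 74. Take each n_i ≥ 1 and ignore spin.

degeneracy = 2

The level has n_x² + n_y² = 74. The ordered positive-integer solutions are (5, 7), (7, 5).
That gives 2 states.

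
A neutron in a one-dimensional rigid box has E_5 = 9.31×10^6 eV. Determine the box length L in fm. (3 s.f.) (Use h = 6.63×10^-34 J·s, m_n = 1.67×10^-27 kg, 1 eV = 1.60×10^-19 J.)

From E_n = n²h²/(8m_nL²), L = n·h/√(8m_nE_n).
E_5 = 9.31×10^6 eV = 1.490×10^-12 J, so L = 5·6.63×10^-34/√(8·1.67×10^-27·1.490×10^-12) = 2.35×10^-14 m = 23.5 fm.

L = 23.5 fm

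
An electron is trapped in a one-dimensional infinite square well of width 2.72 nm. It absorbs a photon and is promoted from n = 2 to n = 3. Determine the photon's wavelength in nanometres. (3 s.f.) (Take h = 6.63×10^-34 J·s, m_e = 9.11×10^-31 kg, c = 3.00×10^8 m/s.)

λ = 4.88×10^3 nm

E_1 = h²/(8m_eL²) = 8.152×10^-21 J, so ΔE = (3² − 2²)E_1 = 4.076×10^-20 J.
λ = hc/ΔE = (6.63×10^-34·3.00×10^8)/4.076×10^-20 = 4.88×10^-6 m = 4.88×10^3 nm.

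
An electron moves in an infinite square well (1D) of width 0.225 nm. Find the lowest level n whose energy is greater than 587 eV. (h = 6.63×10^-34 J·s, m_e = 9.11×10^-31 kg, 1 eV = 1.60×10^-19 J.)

n = 9

E_1 = h²/(8m_eL²) = 1.191×10^-18 J = 7.444 eV.
Need n² > 587/7.444 = 78.86, i.e. n > 8.880.
The smallest integer satisfying this is n = 9.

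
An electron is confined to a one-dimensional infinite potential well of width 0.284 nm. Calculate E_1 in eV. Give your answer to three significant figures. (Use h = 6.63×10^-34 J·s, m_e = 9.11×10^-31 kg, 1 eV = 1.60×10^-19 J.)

For an infinite well E_n = n²h²/(8m_eL²), so E_1 = h²/(8m_eL²) = (6.63×10^-34)²/(8·9.11×10^-31·(2.84×10^-10 m)²) = 7.478×10^-19 J.
Converting, E_1 = 7.478×10^-19 J / (1.60×10^-19 J/eV) = 4.67 eV.

E_1 = 4.67 eV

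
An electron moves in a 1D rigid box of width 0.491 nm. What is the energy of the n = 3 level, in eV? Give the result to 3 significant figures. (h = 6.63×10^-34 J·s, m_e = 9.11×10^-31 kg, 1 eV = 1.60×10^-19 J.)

For an infinite well E_n = n²h²/(8m_eL²), so E_1 = h²/(8m_eL²) = (6.63×10^-34)²/(8·9.11×10^-31·(4.91×10^-10 m)²) = 2.502×10^-19 J.
Then E_3 = 3²·E_1 = 9·2.502×10^-19 J = 2.252×10^-18 J.
Converting, E_3 = 2.252×10^-18 J / (1.60×10^-19 J/eV) = 14.1 eV.

E_3 = 14.1 eV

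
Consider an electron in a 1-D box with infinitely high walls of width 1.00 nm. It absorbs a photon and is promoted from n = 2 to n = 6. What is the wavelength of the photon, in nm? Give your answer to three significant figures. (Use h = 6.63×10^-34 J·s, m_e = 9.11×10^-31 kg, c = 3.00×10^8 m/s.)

E_1 = h²/(8m_eL²) = 6.031×10^-20 J, so ΔE = (6² − 2²)E_1 = 1.930×10^-18 J.
λ = hc/ΔE = (6.63×10^-34·3.00×10^8)/1.930×10^-18 = 1.03×10^-7 m = 103 nm.

λ = 103 nm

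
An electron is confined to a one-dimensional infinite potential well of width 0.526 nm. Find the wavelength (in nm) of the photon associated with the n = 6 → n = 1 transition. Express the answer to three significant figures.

E_1 = h²/(8m_eL²) = 2.178×10^-19 J, so ΔE = (6² − 1²)E_1 = 7.623×10^-18 J.
λ = hc/ΔE = (6.626×10^-34·2.998×10^8)/7.623×10^-18 = 2.61×10^-8 m = 26.1 nm.

λ = 26.1 nm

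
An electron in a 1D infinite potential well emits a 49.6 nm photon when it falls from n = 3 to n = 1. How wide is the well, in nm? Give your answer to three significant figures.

The photon carries ΔE = hc/λ = 6.626×10^-34·2.998×10^8/4.96×10^-8 m = 4.005×10^-18 J.
Since ΔE = (3² − 1²)E_1, E_1 = 5.006×10^-19 J, and L = h/√(8m_eE_1) = 3.47×10^-10 m = 0.347 nm.

L = 0.347 nm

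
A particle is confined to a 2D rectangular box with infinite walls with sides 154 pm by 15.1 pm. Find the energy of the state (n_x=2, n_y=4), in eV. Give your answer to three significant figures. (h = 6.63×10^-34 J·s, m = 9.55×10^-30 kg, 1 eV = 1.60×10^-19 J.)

For a 2D rectangular well E = (h²/8m)·Σ n_i²/L_i² = (6.63×10^-34)²/(8·9.55×10^-30) · [2²/(154 pm)² + 4²/(15.1 pm)²].
Evaluating gives E = 4.047×10^-16 J = 2.53×10^3 eV.

E = 2.53×10^3 eV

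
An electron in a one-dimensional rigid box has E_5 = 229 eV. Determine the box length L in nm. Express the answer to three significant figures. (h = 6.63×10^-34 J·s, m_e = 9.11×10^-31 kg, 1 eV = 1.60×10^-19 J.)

From E_n = n²h²/(8m_eL²), L = n·h/√(8m_eE_n).
E_5 = 229 eV = 3.664×10^-17 J, so L = 5·6.63×10^-34/√(8·9.11×10^-31·3.664×10^-17) = 2.03×10^-10 m = 0.203 nm.

L = 0.203 nm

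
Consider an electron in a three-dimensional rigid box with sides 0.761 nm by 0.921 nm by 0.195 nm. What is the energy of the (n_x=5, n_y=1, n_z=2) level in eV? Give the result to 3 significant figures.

E = 56.2 eV

For a 3D rectangular well E = (h²/8m_e)·Σ n_i²/L_i² = (6.626×10^-34)²/(8·9.109×10^-31) · [5²/(0.761 nm)² + 1²/(0.921 nm)² + 2²/(0.195 nm)²].
Evaluating gives E = 9.010×10^-18 J = 56.2 eV.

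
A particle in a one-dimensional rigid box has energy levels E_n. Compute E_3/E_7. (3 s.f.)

0.184

E_n ∝ n², so E_3/E_7 = 3²/7² = 9/49 = 0.184.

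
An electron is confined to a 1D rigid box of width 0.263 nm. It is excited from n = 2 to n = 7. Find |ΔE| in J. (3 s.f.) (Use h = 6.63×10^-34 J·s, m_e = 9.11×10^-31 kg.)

E_1 = h²/(8m_eL²) = 8.720×10^-19 J.
|ΔE| = |2² − 7²|·E_1 = 45·8.720×10^-19 J = 3.92×10^-17 J.

|ΔE| = 3.92×10^-17 J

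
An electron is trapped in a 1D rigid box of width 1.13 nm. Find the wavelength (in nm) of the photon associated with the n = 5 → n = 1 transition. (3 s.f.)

E_1 = h²/(8m_eL²) = 4.718×10^-20 J, so ΔE = (5² − 1²)E_1 = 1.132×10^-18 J.
λ = hc/ΔE = (6.626×10^-34·2.998×10^8)/1.132×10^-18 = 1.75×10^-7 m = 175 nm.

λ = 175 nm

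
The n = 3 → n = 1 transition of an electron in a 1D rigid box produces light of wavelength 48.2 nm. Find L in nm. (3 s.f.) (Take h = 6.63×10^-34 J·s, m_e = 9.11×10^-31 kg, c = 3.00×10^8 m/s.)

L = 0.342 nm

The photon carries ΔE = hc/λ = 6.63×10^-34·3.00×10^8/4.82×10^-8 m = 4.127×10^-18 J.
Since ΔE = (3² − 1²)E_1, E_1 = 5.159×10^-19 J, and L = h/√(8m_eE_1) = 3.42×10^-10 m = 0.342 nm.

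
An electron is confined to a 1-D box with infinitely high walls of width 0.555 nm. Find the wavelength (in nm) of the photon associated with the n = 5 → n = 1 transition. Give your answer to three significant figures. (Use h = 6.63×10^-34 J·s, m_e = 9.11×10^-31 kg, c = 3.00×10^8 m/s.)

E_1 = h²/(8m_eL²) = 1.958×10^-19 J, so ΔE = (5² − 1²)E_1 = 4.699×10^-18 J.
λ = hc/ΔE = (6.63×10^-34·3.00×10^8)/4.699×10^-18 = 4.23×10^-8 m = 42.3 nm.

λ = 42.3 nm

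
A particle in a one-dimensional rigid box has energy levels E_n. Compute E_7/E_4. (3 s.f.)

E_n ∝ n², so E_7/E_4 = 7²/4² = 49/16 = 3.06.

3.06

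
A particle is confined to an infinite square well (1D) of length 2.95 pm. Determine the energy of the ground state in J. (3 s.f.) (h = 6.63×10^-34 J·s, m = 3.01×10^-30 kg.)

E_1 = 2.10×10^-15 J

For an infinite well E_n = n²h²/(8mL²), so E_1 = h²/(8mL²) = (6.63×10^-34)²/(8·3.01×10^-30·(2.95×10^-12 m)²) = 2.098×10^-15 J.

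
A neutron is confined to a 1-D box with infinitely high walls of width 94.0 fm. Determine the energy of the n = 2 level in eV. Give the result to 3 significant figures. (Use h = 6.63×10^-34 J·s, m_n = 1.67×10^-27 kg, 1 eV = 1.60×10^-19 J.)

E_2 = 9.31×10^4 eV

For an infinite well E_n = n²h²/(8m_nL²), so E_1 = h²/(8m_nL²) = (6.63×10^-34)²/(8·1.67×10^-27·(9.40×10^-14 m)²) = 3.724×10^-15 J.
Then E_2 = 2²·E_1 = 4·3.724×10^-15 J = 1.490×10^-14 J.
Converting, E_2 = 1.490×10^-14 J / (1.60×10^-19 J/eV) = 9.31×10^4 eV.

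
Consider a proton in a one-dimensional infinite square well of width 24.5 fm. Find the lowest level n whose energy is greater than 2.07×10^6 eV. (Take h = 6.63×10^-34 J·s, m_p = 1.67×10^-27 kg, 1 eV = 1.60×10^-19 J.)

n = 3

E_1 = h²/(8m_pL²) = 5.481×10^-14 J = 3.426×10^5 eV.
Need n² > 2.07×10^6/3.426×10^5 = 6.042, i.e. n > 2.458.
The smallest integer satisfying this is n = 3.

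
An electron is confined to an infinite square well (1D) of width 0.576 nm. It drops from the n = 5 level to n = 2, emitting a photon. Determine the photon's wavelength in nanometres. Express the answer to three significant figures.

E_1 = h²/(8m_eL²) = 1.816×10^-19 J, so ΔE = (5² − 2²)E_1 = 3.814×10^-18 J.
λ = hc/ΔE = (6.626×10^-34·2.998×10^8)/3.814×10^-18 = 5.21×10^-8 m = 52.1 nm.

λ = 52.1 nm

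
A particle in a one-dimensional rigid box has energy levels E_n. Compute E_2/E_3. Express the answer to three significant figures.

0.444

E_n ∝ n², so E_2/E_3 = 2²/3² = 4/9 = 0.444.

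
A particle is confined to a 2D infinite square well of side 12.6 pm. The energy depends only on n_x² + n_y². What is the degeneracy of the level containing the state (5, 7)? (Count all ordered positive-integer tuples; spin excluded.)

degeneracy = 2

The level has n_x² + n_y² = 74. The ordered positive-integer solutions are (5, 7), (7, 5).
That gives 2 states.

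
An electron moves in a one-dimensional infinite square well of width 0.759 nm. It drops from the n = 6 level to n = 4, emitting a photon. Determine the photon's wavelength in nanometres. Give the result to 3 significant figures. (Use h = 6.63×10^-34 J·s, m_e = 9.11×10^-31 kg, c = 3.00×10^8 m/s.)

λ = 95.0 nm

E_1 = h²/(8m_eL²) = 1.047×10^-19 J, so ΔE = (6² − 4²)E_1 = 2.094×10^-18 J.
λ = hc/ΔE = (6.63×10^-34·3.00×10^8)/2.094×10^-18 = 9.50×10^-8 m = 95.0 nm.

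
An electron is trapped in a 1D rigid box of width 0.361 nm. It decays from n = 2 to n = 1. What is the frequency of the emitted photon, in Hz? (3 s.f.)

f = 2.09×10^15 Hz

E_1 = h²/(8m_eL²) = 4.623×10^-19 J and ΔE = (2² − 1²)E_1 = 1.387×10^-18 J.
f = ΔE/h = 1.387×10^-18/6.626×10^-34 = 2.09×10^15 Hz.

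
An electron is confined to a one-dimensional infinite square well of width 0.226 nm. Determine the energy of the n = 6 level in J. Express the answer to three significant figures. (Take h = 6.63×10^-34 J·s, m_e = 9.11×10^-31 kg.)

For an infinite well E_n = n²h²/(8m_eL²), so E_1 = h²/(8m_eL²) = (6.63×10^-34)²/(8·9.11×10^-31·(2.26×10^-10 m)²) = 1.181×10^-18 J.
Then E_6 = 6²·E_1 = 36·1.181×10^-18 J = 4.25×10^-17 J.

E_6 = 4.25×10^-17 J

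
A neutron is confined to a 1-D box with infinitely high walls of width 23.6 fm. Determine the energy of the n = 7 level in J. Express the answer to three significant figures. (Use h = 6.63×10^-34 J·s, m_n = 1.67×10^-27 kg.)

E_7 = 2.89×10^-12 J

For an infinite well E_n = n²h²/(8m_nL²), so E_1 = h²/(8m_nL²) = (6.63×10^-34)²/(8·1.67×10^-27·(2.36×10^-14 m)²) = 5.907×10^-14 J.
Then E_7 = 7²·E_1 = 49·5.907×10^-14 J = 2.89×10^-12 J.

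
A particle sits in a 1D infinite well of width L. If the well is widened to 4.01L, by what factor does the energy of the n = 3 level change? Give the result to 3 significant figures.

E_n ∝ 1/L², so the energy scales by 1/4.01² = 0.0622.

0.0622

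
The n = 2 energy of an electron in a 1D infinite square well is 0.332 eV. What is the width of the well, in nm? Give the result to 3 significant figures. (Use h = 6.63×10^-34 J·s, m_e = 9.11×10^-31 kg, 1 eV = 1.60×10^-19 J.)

L = 2.13 nm

From E_n = n²h²/(8m_eL²), L = n·h/√(8m_eE_n).
E_2 = 0.332 eV = 5.312×10^-20 J, so L = 2·6.63×10^-34/√(8·9.11×10^-31·5.312×10^-20) = 2.13×10^-9 m = 2.13 nm.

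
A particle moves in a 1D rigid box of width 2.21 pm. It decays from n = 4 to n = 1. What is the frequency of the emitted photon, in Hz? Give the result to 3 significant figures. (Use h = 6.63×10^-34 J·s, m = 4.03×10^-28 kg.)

E_1 = h²/(8mL²) = 2.792×10^-17 J and ΔE = (4² − 1²)E_1 = 4.188×10^-16 J.
f = ΔE/h = 4.188×10^-16/6.63×10^-34 = 6.32×10^17 Hz.

f = 6.32×10^17 Hz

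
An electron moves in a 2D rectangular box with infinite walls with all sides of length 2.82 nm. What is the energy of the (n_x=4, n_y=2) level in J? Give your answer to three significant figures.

E = 1.52×10^-19 J

For a 2D rectangular well E = (h²/8m_e)·Σ n_i²/L_i² = (6.626×10^-34)²/(8·9.109×10^-31) · [4²/(2.82 nm)² + 2²/(2.82 nm)²].
Evaluating gives E = 1.52×10^-19 J.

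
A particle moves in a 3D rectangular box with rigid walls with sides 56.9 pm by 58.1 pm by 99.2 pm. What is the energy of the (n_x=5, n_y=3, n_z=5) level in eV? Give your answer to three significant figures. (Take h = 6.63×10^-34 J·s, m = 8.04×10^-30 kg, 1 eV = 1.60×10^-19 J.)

For a 3D rectangular well E = (h²/8m)·Σ n_i²/L_i² = (6.63×10^-34)²/(8·8.04×10^-30) · [5²/(56.9 pm)² + 3²/(58.1 pm)² + 5²/(99.2 pm)²].
Evaluating gives E = 8.835×10^-17 J = 552 eV.

E = 552 eV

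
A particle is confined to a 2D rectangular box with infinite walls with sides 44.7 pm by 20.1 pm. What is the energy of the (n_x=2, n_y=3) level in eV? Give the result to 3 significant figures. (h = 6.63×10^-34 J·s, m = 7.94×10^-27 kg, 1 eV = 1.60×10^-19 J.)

For a 2D rectangular well E = (h²/8m)·Σ n_i²/L_i² = (6.63×10^-34)²/(8·7.94×10^-27) · [2²/(44.7 pm)² + 3²/(20.1 pm)²].
Evaluating gives E = 1.680×10^-19 J = 1.05 eV.

E = 1.05 eV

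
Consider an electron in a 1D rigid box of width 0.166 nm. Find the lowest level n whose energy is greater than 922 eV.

E_1 = h²/(8m_eL²) = 2.186×10^-18 J = 13.65 eV.
Need n² > 922/13.65 = 67.55, i.e. n > 8.219.
The smallest integer satisfying this is n = 9.

n = 9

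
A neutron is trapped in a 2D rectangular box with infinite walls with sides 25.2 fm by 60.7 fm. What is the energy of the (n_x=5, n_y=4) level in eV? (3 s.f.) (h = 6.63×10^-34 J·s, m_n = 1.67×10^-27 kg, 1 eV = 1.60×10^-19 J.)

For a 2D rectangular well E = (h²/8m_n)·Σ n_i²/L_i² = (6.63×10^-34)²/(8·1.67×10^-27) · [5²/(25.2 fm)² + 4²/(60.7 fm)²].
Evaluating gives E = 1.438×10^-12 J = 8.99×10^6 eV.

E = 8.99×10^6 eV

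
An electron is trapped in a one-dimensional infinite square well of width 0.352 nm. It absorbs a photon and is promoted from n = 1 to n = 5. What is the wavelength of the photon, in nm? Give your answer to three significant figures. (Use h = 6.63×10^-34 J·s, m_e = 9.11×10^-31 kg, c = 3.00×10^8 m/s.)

E_1 = h²/(8m_eL²) = 4.868×10^-19 J, so ΔE = (5² − 1²)E_1 = 1.168×10^-17 J.
λ = hc/ΔE = (6.63×10^-34·3.00×10^8)/1.168×10^-17 = 1.70×10^-8 m = 17.0 nm.

λ = 17.0 nm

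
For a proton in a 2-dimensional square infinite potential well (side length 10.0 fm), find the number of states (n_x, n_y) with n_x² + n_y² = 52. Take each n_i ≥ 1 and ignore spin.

The level has n_x² + n_y² = 52. The ordered positive-integer solutions are (4, 6), (6, 4).
That gives 2 states.

degeneracy = 2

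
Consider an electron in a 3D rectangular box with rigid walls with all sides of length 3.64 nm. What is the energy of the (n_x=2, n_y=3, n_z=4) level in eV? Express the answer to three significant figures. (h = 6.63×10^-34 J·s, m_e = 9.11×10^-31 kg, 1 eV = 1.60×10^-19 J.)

E = 0.825 eV

For a 3D rectangular well E = (h²/8m_e)·Σ n_i²/L_i² = (6.63×10^-34)²/(8·9.11×10^-31) · [2²/(3.64 nm)² + 3²/(3.64 nm)² + 4²/(3.64 nm)²].
Evaluating gives E = 1.320×10^-19 J = 0.825 eV.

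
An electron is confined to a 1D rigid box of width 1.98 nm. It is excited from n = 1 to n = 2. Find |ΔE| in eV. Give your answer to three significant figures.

|ΔE| = 0.288 eV

E_1 = h²/(8m_eL²) = 1.537×10^-20 J.
|ΔE| = |1² − 2²|·E_1 = 3·1.537×10^-20 J = 4.611×10^-20 J = 0.288 eV.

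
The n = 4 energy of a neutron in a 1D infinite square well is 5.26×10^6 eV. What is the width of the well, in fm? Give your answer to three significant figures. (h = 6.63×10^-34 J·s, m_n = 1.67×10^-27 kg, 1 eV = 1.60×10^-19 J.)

From E_n = n²h²/(8m_nL²), L = n·h/√(8m_nE_n).
E_4 = 5.26×10^6 eV = 8.416×10^-13 J, so L = 4·6.63×10^-34/√(8·1.67×10^-27·8.416×10^-13) = 2.50×10^-14 m = 25.0 fm.

L = 25.0 fm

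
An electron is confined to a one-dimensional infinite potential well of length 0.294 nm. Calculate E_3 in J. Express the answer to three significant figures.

For an infinite well E_n = n²h²/(8m_eL²), so E_1 = h²/(8m_eL²) = (6.626×10^-34)²/(8·9.109×10^-31·(2.94×10^-10 m)²) = 6.970×10^-19 J.
Then E_3 = 3²·E_1 = 9·6.970×10^-19 J = 6.27×10^-18 J.

E_3 = 6.27×10^-18 J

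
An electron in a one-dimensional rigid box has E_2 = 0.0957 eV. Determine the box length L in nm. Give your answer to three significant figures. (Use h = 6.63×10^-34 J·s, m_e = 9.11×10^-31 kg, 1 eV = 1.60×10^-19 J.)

L = 3.97 nm

From E_n = n²h²/(8m_eL²), L = n·h/√(8m_eE_n).
E_2 = 0.0957 eV = 1.531×10^-20 J, so L = 2·6.63×10^-34/√(8·9.11×10^-31·1.531×10^-20) = 3.97×10^-9 m = 3.97 nm.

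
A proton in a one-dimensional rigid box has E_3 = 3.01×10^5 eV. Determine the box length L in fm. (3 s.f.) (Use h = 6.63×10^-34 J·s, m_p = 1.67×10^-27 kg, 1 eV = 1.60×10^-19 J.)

From E_n = n²h²/(8m_pL²), L = n·h/√(8m_pE_n).
E_3 = 3.01×10^5 eV = 4.816×10^-14 J, so L = 3·6.63×10^-34/√(8·1.67×10^-27·4.816×10^-14) = 7.84×10^-14 m = 78.4 fm.

L = 78.4 fm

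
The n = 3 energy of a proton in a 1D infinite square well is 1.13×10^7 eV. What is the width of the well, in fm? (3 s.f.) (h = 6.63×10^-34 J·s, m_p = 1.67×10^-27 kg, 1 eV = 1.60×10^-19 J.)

From E_n = n²h²/(8m_pL²), L = n·h/√(8m_pE_n).
E_3 = 1.13×10^7 eV = 1.808×10^-12 J, so L = 3·6.63×10^-34/√(8·1.67×10^-27·1.808×10^-12) = 1.28×10^-14 m = 12.8 fm.

L = 12.8 fm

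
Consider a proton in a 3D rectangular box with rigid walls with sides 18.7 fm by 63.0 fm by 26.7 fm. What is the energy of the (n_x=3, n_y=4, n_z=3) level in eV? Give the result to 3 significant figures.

For a 3D rectangular well E = (h²/8m_p)·Σ n_i²/L_i² = (6.626×10^-34)²/(8·1.673×10^-27) · [3²/(18.7 fm)² + 4²/(63.0 fm)² + 3²/(26.7 fm)²].
Evaluating gives E = 1.391×10^-12 J = 8.68×10^6 eV.

E = 8.68×10^6 eV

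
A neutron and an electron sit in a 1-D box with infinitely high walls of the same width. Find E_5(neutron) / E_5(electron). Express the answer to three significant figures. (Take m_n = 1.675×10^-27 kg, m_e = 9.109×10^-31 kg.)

E_n ∝ 1/m at fixed n and L, so the ratio is m_e/m_n = 9.109×10^-31/1.675×10^-27 = 5.44×10^-4.

5.44×10^-4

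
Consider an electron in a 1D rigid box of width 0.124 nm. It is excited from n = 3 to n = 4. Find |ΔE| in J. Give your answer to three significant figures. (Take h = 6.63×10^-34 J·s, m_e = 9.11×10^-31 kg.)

|ΔE| = 2.75×10^-17 J

E_1 = h²/(8m_eL²) = 3.923×10^-18 J.
|ΔE| = |3² − 4²|·E_1 = 7·3.923×10^-18 J = 2.75×10^-17 J.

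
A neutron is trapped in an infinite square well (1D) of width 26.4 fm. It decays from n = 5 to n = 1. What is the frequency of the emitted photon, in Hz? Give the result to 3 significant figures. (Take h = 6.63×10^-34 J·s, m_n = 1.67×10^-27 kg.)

E_1 = h²/(8m_nL²) = 4.721×10^-14 J and ΔE = (5² − 1²)E_1 = 1.133×10^-12 J.
f = ΔE/h = 1.133×10^-12/6.63×10^-34 = 1.71×10^21 Hz.

f = 1.71×10^21 Hz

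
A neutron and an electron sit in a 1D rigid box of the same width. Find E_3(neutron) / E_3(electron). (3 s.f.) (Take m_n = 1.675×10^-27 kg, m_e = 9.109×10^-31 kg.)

E_n ∝ 1/m at fixed n and L, so the ratio is m_e/m_n = 9.109×10^-31/1.675×10^-27 = 5.44×10^-4.

5.44×10^-4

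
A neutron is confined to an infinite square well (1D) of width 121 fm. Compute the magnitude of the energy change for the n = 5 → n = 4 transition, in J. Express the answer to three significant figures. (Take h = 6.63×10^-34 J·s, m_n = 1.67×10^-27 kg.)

E_1 = h²/(8m_nL²) = 2.247×10^-15 J.
|ΔE| = |5² − 4²|·E_1 = 9·2.247×10^-15 J = 2.02×10^-14 J.

|ΔE| = 2.02×10^-14 J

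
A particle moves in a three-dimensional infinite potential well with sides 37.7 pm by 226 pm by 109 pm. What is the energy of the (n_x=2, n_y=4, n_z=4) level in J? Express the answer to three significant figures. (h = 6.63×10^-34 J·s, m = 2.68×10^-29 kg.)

E = 9.17×10^-18 J

For a 3D rectangular well E = (h²/8m)·Σ n_i²/L_i² = (6.63×10^-34)²/(8·2.68×10^-29) · [2²/(37.7 pm)² + 4²/(226 pm)² + 4²/(109 pm)²].
Evaluating gives E = 9.17×10^-18 J.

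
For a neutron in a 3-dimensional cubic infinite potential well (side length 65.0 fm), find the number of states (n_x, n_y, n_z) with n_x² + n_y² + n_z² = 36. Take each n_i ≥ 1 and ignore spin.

degeneracy = 3

The level has n_x² + n_y² + n_z² = 36. The ordered positive-integer solutions are (2, 4, 4), (4, 2, 4), (4, 4, 2).
That gives 3 states.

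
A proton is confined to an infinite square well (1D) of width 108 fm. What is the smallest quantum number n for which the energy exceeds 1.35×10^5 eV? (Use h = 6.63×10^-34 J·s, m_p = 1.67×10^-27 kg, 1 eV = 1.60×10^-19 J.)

n = 3

E_1 = h²/(8m_pL²) = 2.821×10^-15 J = 1.763×10^4 eV.
Need n² > 1.35×10^5/1.763×10^4 = 7.657, i.e. n > 2.767.
The smallest integer satisfying this is n = 3.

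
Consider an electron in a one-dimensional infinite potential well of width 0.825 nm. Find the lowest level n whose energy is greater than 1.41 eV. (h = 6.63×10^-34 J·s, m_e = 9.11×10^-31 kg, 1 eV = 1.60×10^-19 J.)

n = 2

E_1 = h²/(8m_eL²) = 8.862×10^-20 J = 0.5539 eV.
Need n² > 1.41/0.5539 = 2.546, i.e. n > 1.596.
The smallest integer satisfying this is n = 2.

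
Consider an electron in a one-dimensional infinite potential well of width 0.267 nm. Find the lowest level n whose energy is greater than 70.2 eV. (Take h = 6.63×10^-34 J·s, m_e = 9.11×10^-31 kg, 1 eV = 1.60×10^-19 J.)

n = 4

E_1 = h²/(8m_eL²) = 8.461×10^-19 J = 5.288 eV.
Need n² > 70.2/5.288 = 13.28, i.e. n > 3.644.
The smallest integer satisfying this is n = 4.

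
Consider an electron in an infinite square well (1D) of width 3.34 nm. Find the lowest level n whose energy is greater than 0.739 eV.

n = 5

E_1 = h²/(8m_eL²) = 5.401×10^-21 J = 0.03371 eV.
Need n² > 0.739/0.03371 = 21.92, i.e. n > 4.682.
The smallest integer satisfying this is n = 5.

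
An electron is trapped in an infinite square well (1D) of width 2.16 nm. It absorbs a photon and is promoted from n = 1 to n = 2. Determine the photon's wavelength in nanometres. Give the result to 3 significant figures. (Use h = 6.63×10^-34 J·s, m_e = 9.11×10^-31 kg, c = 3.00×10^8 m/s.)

E_1 = h²/(8m_eL²) = 1.293×10^-20 J, so ΔE = (2² − 1²)E_1 = 3.879×10^-20 J.
λ = hc/ΔE = (6.63×10^-34·3.00×10^8)/3.879×10^-20 = 5.13×10^-6 m = 5.13×10^3 nm.

λ = 5.13×10^3 nm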